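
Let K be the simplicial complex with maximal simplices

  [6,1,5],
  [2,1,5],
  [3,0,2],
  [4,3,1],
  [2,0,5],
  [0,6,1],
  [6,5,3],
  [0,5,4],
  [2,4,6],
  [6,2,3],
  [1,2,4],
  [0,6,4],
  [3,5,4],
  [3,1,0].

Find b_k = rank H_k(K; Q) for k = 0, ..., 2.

b_0 = 1, b_1 = 2, b_2 = 1.

K has 7 vertices, 21 edges, 14 triangles.
rank ∂_0 = 0, rank ∂_1 = 6 ⇒ b_0 = 7 − 0 − 6 = 1; all invariant factors of ∂_1 are 1 so no torsion. So H_0 ≅ Z.
rank ∂_1 = 6, rank ∂_2 = 13 ⇒ b_1 = 21 − 6 − 13 = 2; all invariant factors of ∂_2 are 1 so no torsion. So H_1 ≅ Z^2.
rank ∂_2 = 13, rank ∂_3 = 0 ⇒ b_2 = 14 − 13 − 0 = 1. So H_2 ≅ Z.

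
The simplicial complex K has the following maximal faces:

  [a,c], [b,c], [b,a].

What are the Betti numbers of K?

We work with the vertex ordering a < b < c. The simplices of K, each written with vertices in increasing order, are:

  0-simplices (3): a, b, c
  1-simplices (3): ab, ac, bc

Hence C_0 ≅ Z^3, C_1 ≅ Z^3.

∂_1: C_1 → C_0 maps an edge to its endpoints' difference, ∂[p,q] = q − p.
As a 3×3 matrix over Z this has rank 2, with invariant factors (1,1).

From H_k ≅ ker(∂_k) / im(∂_{k+1}) we obtain:

  H_0: rank C_0 − rank ∂_1 = 3 − 2 = 1, and the invariant factors of ∂_1 are all 1, so H_0 ≅ Z.
  H_1: rank ker ∂_1 − rank ∂_2 = (3 − 2) − 0 = 1, and there is no ∂_2, so H_1 ≅ Z.

(K is a triangulation of the circle S^1.)

Hence the Betti numbers are b_0 = 1, b_1 = 1.

b_0 = 1, b_1 = 1.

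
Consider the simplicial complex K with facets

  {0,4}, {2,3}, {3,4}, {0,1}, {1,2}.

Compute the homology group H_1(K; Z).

H_1 = Z.

We work with the vertex ordering 0 < 1 < 2 < 3 < 4. The simplices of K, each written with vertices in increasing order, are:

  0-simplices (5): [0], [1], [2], [3], [4]
  1-simplices (5): [0,1], [0,4], [1,2], [2,3], [3,4]

giving chain groups C_0 ≅ Z^5, C_1 ≅ Z^5.

∂_1: C_1 → C_0 is given by ∂[p,q] = [q] − [p].
This gives a 5×5 integer matrix of rank 4; reducing to Smith normal form yields diagonal entries (1,1,1,1).

From H_k ≅ ker(∂_k) / im(∂_{k+1}) we obtain:

  H_1: rank ker ∂_1 − rank ∂_2 = (5 − 4) − 0 = 1, and there is no ∂_2, so H_1 = Z.

(K is a triangulation of the circle S^1.)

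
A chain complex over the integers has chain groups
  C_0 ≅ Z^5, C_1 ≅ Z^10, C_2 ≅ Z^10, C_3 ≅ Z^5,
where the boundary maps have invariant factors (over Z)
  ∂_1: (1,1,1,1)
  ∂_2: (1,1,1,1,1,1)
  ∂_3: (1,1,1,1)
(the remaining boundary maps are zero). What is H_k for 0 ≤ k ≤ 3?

H_0 = Z,  H_1 = 0,  H_2 = 0,  H_3 = Z.

H_0: b_0 = 5 − 0 − 4 = 1; torsion from ∂_1 factors > 1: none. So H_0 = Z.
H_1: b_1 = 10 − 4 − 6 = 0; torsion from ∂_2 factors > 1: none. So H_1 = 0.
H_2: b_2 = 10 − 6 − 4 = 0; torsion from ∂_3 factors > 1: none. So H_2 = 0.
H_3: b_3 = 5 − 4 − 0 = 1; torsion from ∂_4 factors > 1: none. So H_3 = Z.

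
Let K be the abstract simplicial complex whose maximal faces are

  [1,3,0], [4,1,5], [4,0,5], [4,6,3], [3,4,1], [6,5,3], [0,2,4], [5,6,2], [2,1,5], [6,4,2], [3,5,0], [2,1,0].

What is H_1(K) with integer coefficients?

Fix the vertex order 0 < 1 < 2 < 3 < 4 < 5 < 6 and write every simplex with vertices in increasing order. Then dim K = 2 and the simplices of K are:

  0-simplices (7): [0], [1], [2], [3], [4], [5], [6]
  1-simplices (18): [0,1], [0,2], [0,3], [0,4], [0,5], [1,2], [1,3], [1,4], [1,5], [2,4], [2,5], [2,6], [3,4], [3,5], [3,6], [4,5], [4,6], [5,6]
  2-simplices (12): [0,1,2], [0,1,3], [0,2,4], [0,3,5], [0,4,5], [1,2,5], [1,3,4], [1,4,5], [2,4,6], [2,5,6], [3,4,6], [3,5,6]

Hence C_0 ≅ Z^7, C_1 ≅ Z^18, C_2 ≅ Z^12.

Boundary ∂_1: C_1 → C_0 is given by ∂[p,q] = [q] − [p]. For instance
  ∂[3,5] = [5] − [3].
The 7×18 boundary matrix has rank 6 and Smith normal form diag(1,1,1,1,1,1).

Boundary ∂_2: C_2 → C_1 acts by ∂[p,q,r] = [q,r] − [p,r] + [p,q]. For instance
  ∂[0,4,5] = [4,5] − [0,5] + [0,4],
  ∂[2,5,6] = [5,6] − [2,6] + [2,5].
The 18×12 boundary matrix has rank 12 and Smith normal form diag(1,1,1,1,1,1,1,1,1,1,1,2).

From H_k ≅ ker(∂_k) / im(∂_{k+1}) we obtain:

  H_1: rank ker ∂_1 − rank ∂_2 = (18 − 6) − 12 = 0, and ∂_2 has invariant factor 2 > 1, so H_1 ≅ Z_2.

(K is a triangulation of the real projective plane RP^2.)

H_1 = Z_2.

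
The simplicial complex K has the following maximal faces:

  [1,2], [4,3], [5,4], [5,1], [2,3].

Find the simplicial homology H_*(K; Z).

K has 5 vertices, 5 edges.
rank ∂_0 = 0, rank ∂_1 = 4 ⇒ b_0 = 5 − 0 − 4 = 1; all invariant factors of ∂_1 are 1 so no torsion. So H_0 = Z.
rank ∂_1 = 4, rank ∂_2 = 0 ⇒ b_1 = 5 − 4 − 0 = 1. So H_1 = Z.

H_0 = Z,  H_1 = Z.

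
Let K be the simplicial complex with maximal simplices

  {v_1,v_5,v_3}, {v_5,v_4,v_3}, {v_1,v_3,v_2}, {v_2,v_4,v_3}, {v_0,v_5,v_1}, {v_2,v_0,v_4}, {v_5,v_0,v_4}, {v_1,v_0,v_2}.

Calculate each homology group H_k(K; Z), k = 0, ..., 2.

H_0 ≅ Z,  H_1 = 0,  H_2 ≅ Z.

We work with the vertex ordering v_0 < v_1 < v_2 < v_3 < v_4 < v_5. The simplices of K, each written with vertices in increasing order, are:

  0-simplices (6): [v_0], [v_1], [v_2], [v_3], [v_4], [v_5]
  1-simplices (12): [v_0,v_1], [v_0,v_2], [v_0,v_4], [v_0,v_5], [v_1,v_2], [v_1,v_3], [v_1,v_5], [v_2,v_3], [v_2,v_4], [v_3,v_4], [v_3,v_5], [v_4,v_5]
  2-simplices (8): [v_0,v_1,v_2], [v_0,v_1,v_5], [v_0,v_2,v_4], [v_0,v_4,v_5], [v_1,v_2,v_3], [v_1,v_3,v_5], [v_2,v_3,v_4], [v_3,v_4,v_5]

giving chain groups C_0 ≅ Z^6, C_1 ≅ Z^12, C_2 ≅ Z^8.

The boundary map ∂_1: C_1 → C_0 maps an edge to its endpoints' difference, ∂[p,q] = q − p. For instance
  ∂[v_0,v_2] = [v_2] − [v_0].
The 6×12 boundary matrix has rank 5 and Smith normal form diag(1,1,1,1,1).

The boundary map ∂_2: C_2 → C_1 maps a triangle to the signed sum of its edges. For instance
  ∂[v_2,v_3,v_4] = [v_3,v_4] − [v_2,v_4] + [v_2,v_3],
  ∂[v_0,v_4,v_5] = [v_4,v_5] − [v_0,v_5] + [v_0,v_4].
The 12×8 boundary matrix has rank 7 and Smith normal form diag(1,1,1,1,1,1,1).

Reading off H_k = ker ∂_k / im ∂_{k+1}:

  H_0: rank C_0 − rank ∂_1 = 6 − 5 = 1, and the invariant factors of ∂_1 are all 1, so H_0 = Z.
  H_1: rank ker ∂_1 − rank ∂_2 = (12 − 5) − 7 = 0, and the invariant factors of ∂_2 are all 1, so H_1 = 0.
  H_2: rank ker ∂_2 − rank ∂_3 = (8 − 7) − 0 = 1, and there is no ∂_3, so H_2 = Z.

As a check, the Euler characteristic is 6 − 12 + 8 = 2, which agrees with 1 − 0 + 1 = 2.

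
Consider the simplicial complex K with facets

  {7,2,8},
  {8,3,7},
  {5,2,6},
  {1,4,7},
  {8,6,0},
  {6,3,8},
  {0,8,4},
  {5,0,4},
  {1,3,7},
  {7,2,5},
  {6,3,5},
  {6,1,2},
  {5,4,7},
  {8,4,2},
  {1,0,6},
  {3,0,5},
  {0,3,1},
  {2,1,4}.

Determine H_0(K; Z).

Take the total order 0 < 1 < 2 < 3 < 4 < 5 < 6 < 7 < 8 on the vertex set. Then K (dimension 2) consists of the simplices:

  0-simplices (9): [0], [1], [2], [3], [4], [5], [6], [7], [8]
  1-simplices (27): (27 of them)
  2-simplices (18): [0,1,3], [0,1,6], [0,3,5], [0,4,5], [0,4,8], [0,6,8], [1,2,4], [1,2,6], [1,3,7], [1,4,7], [2,4,8], [2,5,6], [2,5,7], [2,7,8], [3,5,6], [3,6,8], [3,7,8], [4,5,7]

Hence C_0 ≅ Z^9, C_1 ≅ Z^27, C_2 ≅ Z^18.

Boundary ∂_1: C_1 → C_0 maps an edge to its endpoints' difference, ∂[p,q] = q − p. For instance
  ∂[1,3] = [3] − [1].
The 9×27 boundary matrix has rank 8 and Smith normal form diag(1,1,1,1,1,1,1,1).

∂_2: C_2 → C_1 sends each 2-simplex [p,q,r] to [q,r] − [p,r] + [p,q]. For instance
  ∂[3,6,8] = [6,8] − [3,8] + [3,6],
  ∂[1,2,4] = [2,4] − [1,4] + [1,2].
The resulting 27×18 matrix has rank 18, and its Smith normal form has invariant factors (1,1,1,1,1,1,1,1,1,1,1,1,1,1,1,1,1,2).

Now H_k = ker ∂_k / im ∂_{k+1}, so:

  H_0: rank C_0 − rank ∂_1 = 9 − 8 = 1, and the invariant factors of ∂_1 are all 1, so H_0 ≅ Z.

(K is a triangulation of the Klein bottle.)

H_0 = Z.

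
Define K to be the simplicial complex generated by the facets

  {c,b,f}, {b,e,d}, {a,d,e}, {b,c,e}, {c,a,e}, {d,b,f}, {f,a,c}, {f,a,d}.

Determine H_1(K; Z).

Order the vertices as a < b < c < d < e < f. Listing each simplex with vertices in this order, K has dimension 2 with simplices:

  0-simplices (6): a, b, c, d, e, f
  1-simplices (12): ac, ad, ae, af, bc, bd, be, bf, ce, cf, de, df
  2-simplices (8): ace, acf, ade, adf, bce, bcf, bde, bdf

Hence C_0 ≅ Z^6, C_1 ≅ Z^12, C_2 ≅ Z^8.

Boundary ∂_1: C_1 → C_0 sends each edge [p,q] (with p < q) to q − p. For instance
  ∂ad = d − a.
As a 6×12 matrix over Z this has rank 5, with invariant factors (1,1,1,1,1).

∂_2: C_2 → C_1 sends each 2-simplex [p,q,r] to [q,r] − [p,r] + [p,q]. For instance
  ∂acf = cf − af + ac,
  ∂ace = ce − ae + ac.
The resulting 12×8 matrix has rank 7, and its Smith normal form has invariant factors (1,1,1,1,1,1,1).

From H_k ≅ ker(∂_k) / im(∂_{k+1}) we obtain:

  H_1: rank ker ∂_1 − rank ∂_2 = (12 − 5) − 7 = 0, and the invariant factors of ∂_2 are all 1, so H_1 = 0.

H_1 ≅ 0.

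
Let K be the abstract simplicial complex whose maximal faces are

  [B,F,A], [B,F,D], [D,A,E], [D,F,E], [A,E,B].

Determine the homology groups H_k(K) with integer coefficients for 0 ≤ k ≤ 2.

We work with the vertex ordering A < B < D < E < F. The simplices of K, each written with vertices in increasing order, are:

  0-simplices (5): A, B, D, E, F
  1-simplices (10): AB, AD, AE, AF, BD, BE, BF, DE, DF, EF
  2-simplices (5): ABE, ABF, ADE, BDF, DEF

giving chain groups C_0 ≅ Z^5, C_1 ≅ Z^10, C_2 ≅ Z^5.

∂_1: C_1 → C_0 sends each edge [p,q] (with p < q) to q − p. For instance
  ∂AB = B − A.
The 5×10 boundary matrix has rank 4 and Smith normal form diag(1,1,1,1).

∂_2: C_2 → C_1 acts by ∂[p,q,r] = [q,r] − [p,r] + [p,q]. For instance
  ∂BDF = DF − BF + BD,
  ∂DEF = EF − DF + DE.
The resulting 10×5 matrix has rank 5, and its Smith normal form has invariant factors (1,1,1,1,1).

Computing H_k = (kernel of ∂_k) / (image of ∂_{k+1}):

  H_0: rank C_0 − rank ∂_1 = 5 − 4 = 1, and the invariant factors of ∂_1 are all 1, so H_0 = Z.
  H_1: rank ker ∂_1 − rank ∂_2 = (10 − 4) − 5 = 1, and the invariant factors of ∂_2 are all 1, so H_1 = Z.
  H_2: rank ker ∂_2 − rank ∂_3 = (5 − 5) − 0 = 0, and there is no ∂_3, so H_2 = 0.

H_0 ≅ Z,  H_1 ≅ Z,  H_2 = 0.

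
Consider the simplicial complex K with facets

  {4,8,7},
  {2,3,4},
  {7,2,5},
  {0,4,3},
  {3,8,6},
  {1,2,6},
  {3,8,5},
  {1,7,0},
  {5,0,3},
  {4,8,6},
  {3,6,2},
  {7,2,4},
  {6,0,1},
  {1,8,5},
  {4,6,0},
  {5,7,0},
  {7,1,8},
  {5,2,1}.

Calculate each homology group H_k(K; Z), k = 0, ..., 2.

Take the total order 0 < 1 < 2 < 3 < 4 < 5 < 6 < 7 < 8 on the vertex set. Then K (dimension 2) consists of the simplices:

  0-simplices (9): [0], [1], [2], [3], [4], [5], [6], [7], [8]
  1-simplices (27): (27 of them)
  2-simplices (18): [0,1,6], [0,1,7], [0,3,4], [0,3,5], [0,4,6], [0,5,7], [1,2,5], [1,2,6], [1,5,8], [1,7,8], [2,3,4], [2,3,6], [2,4,7], [2,5,7], [3,5,8], [3,6,8], [4,6,8], [4,7,8]

Hence C_0 ≅ Z^9, C_1 ≅ Z^27, C_2 ≅ Z^18.

The boundary map ∂_1: C_1 → C_0 maps an edge to its endpoints' difference, ∂[p,q] = q − p.
As a 9×27 matrix over Z this has rank 8, with invariant factors (1,1,1,1,1,1,1,1).

∂_2: C_2 → C_1 acts by ∂[p,q,r] = [q,r] − [p,r] + [p,q]. For instance
  ∂[0,1,6] = [1,6] − [0,6] + [0,1],
  ∂[3,5,8] = [5,8] − [3,8] + [3,5].
This gives a 27×18 integer matrix of rank 18; reducing to Smith normal form yields diagonal entries (1,1,1,1,1,1,1,1,1,1,1,1,1,1,1,1,1,2).

Now H_k = ker ∂_k / im ∂_{k+1}, so:

  H_0: rank C_0 − rank ∂_1 = 9 − 8 = 1, and the invariant factors of ∂_1 are all 1, so H_0 = Z.
  H_1: rank ker ∂_1 − rank ∂_2 = (27 − 8) − 18 = 1, and ∂_2 has invariant factor 2 > 1, so H_1 = Z ⊕ Z/2.
  H_2: rank ker ∂_2 − rank ∂_3 = (18 − 18) − 0 = 0, and there is no ∂_3, so H_2 = 0.

As a check, the Euler characteristic is 9 − 27 + 18 = 0, which agrees with 1 − 1 + 0 = 0.
(K is a triangulation of the Klein bottle.)

H_0 = Z,  H_1 = Z ⊕ Z/2,  H_2 = 0.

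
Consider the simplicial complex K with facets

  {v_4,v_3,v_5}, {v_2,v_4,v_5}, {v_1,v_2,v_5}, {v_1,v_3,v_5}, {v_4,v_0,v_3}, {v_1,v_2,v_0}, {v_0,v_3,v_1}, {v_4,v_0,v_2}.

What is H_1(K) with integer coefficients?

We work with the vertex ordering v_0 < v_1 < v_2 < v_3 < v_4 < v_5. The simplices of K, each written with vertices in increasing order, are:

  0-simplices (6): [v_0], [v_1], [v_2], [v_3], [v_4], [v_5]
  1-simplices (12): [v_0,v_1], [v_0,v_2], [v_0,v_3], [v_0,v_4], [v_1,v_2], [v_1,v_3], [v_1,v_5], [v_2,v_4], [v_2,v_5], [v_3,v_4], [v_3,v_5], [v_4,v_5]
  2-simplices (8): [v_0,v_1,v_2], [v_0,v_1,v_3], [v_0,v_2,v_4], [v_0,v_3,v_4], [v_1,v_2,v_5], [v_1,v_3,v_5], [v_2,v_4,v_5], [v_3,v_4,v_5]

so the chain groups are C_0 ≅ Z^6, C_1 ≅ Z^12, C_2 ≅ Z^8.

∂_1: C_1 → C_0 sends each edge [p,q] (with p < q) to q − p. For instance
  ∂[v_4,v_5] = [v_5] − [v_4].
The resulting 6×12 matrix has rank 5, and its Smith normal form has invariant factors (1,1,1,1,1).

The boundary map ∂_2: C_2 → C_1 sends each 2-simplex [p,q,r] to [q,r] − [p,r] + [p,q]. For instance
  ∂[v_2,v_4,v_5] = [v_4,v_5] − [v_2,v_5] + [v_2,v_4],
  ∂[v_3,v_4,v_5] = [v_4,v_5] − [v_3,v_5] + [v_3,v_4].
The resulting 12×8 matrix has rank 7, and its Smith normal form has invariant factors (1,1,1,1,1,1,1).

Reading off H_k = ker ∂_k / im ∂_{k+1}:

  H_1: rank ker ∂_1 − rank ∂_2 = (12 − 5) − 7 = 0, and the invariant factors of ∂_2 are all 1, so H_1 = 0.

H_1 ≅ 0.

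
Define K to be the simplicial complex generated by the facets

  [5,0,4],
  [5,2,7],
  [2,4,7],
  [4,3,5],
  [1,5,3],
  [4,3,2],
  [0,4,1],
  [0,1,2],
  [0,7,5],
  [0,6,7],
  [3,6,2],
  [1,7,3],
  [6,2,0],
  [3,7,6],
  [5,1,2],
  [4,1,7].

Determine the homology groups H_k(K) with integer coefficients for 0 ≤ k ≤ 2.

We work with the vertex ordering 0 < 1 < 2 < 3 < 4 < 5 < 6 < 7. The simplices of K, each written with vertices in increasing order, are:

  0-simplices (8): [0], [1], [2], [3], [4], [5], [6], [7]
  1-simplices (24): (24 of them)
  2-simplices (16): [0,1,2], [0,1,4], [0,2,6], [0,4,5], [0,5,7], [0,6,7], [1,2,5], [1,3,5], [1,3,7], [1,4,7], [2,3,4], [2,3,6], [2,4,7], [2,5,7], [3,4,5], [3,6,7]

so the chain groups are C_0 ≅ Z^8, C_1 ≅ Z^24, C_2 ≅ Z^16.

∂_1: C_1 → C_0 sends each edge [p,q] (with p < q) to q − p. For instance
  ∂[0,4] = [4] − [0].
As a 8×24 matrix over Z this has rank 7, with invariant factors (1,1,1,1,1,1,1).

Boundary ∂_2: C_2 → C_1 sends each 2-simplex [p,q,r] to [q,r] − [p,r] + [p,q]. For instance
  ∂[1,3,7] = [3,7] − [1,7] + [1,3],
  ∂[0,5,7] = [5,7] − [0,7] + [0,5].
The resulting 24×16 matrix has rank 15, and its Smith normal form has invariant factors (1,1,1,1,1,1,1,1,1,1,1,1,1,1,1).

Reading off H_k = ker ∂_k / im ∂_{k+1}:

  H_0: rank C_0 − rank ∂_1 = 8 − 7 = 1, and the invariant factors of ∂_1 are all 1, so H_0 = Z.
  H_1: rank ker ∂_1 − rank ∂_2 = (24 − 7) − 15 = 2, and the invariant factors of ∂_2 are all 1, so H_1 = Z^2.
  H_2: rank ker ∂_2 − rank ∂_3 = (16 − 15) − 0 = 1, and there is no ∂_3, so H_2 = Z.

(K is a triangulation of the torus T^2.)

H_0 ≅ Z,  H_1 ≅ Z^2,  H_2 ≅ Z.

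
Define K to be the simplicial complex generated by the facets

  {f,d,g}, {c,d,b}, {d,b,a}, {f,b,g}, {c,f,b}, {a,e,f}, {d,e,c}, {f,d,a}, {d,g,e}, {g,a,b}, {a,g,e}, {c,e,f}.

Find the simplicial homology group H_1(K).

Order the vertices as a < b < c < d < e < f < g. Listing each simplex with vertices in this order, K has dimension 2 with simplices:

  0-simplices (7): a, b, c, d, e, f, g
  1-simplices (18): ab, ad, ae, af, ag, bc, bd, bf, bg, cd, ce, cf, de, df, dg, ef, eg, fg
  2-simplices (12): abd, abg, adf, aef, aeg, bcd, bcf, bfg, cde, cef, deg, dfg

Hence C_0 ≅ Z^7, C_1 ≅ Z^18, C_2 ≅ Z^12.

The boundary map ∂_1: C_1 → C_0 maps an edge to its endpoints' difference, ∂[p,q] = q − p.
The 7×18 boundary matrix has rank 6 and Smith normal form diag(1,1,1,1,1,1).

Boundary ∂_2: C_2 → C_1 acts by ∂[p,q,r] = [q,r] − [p,r] + [p,q]. For instance
  ∂aeg = eg − ag + ae,
  ∂cde = de − ce + cd.
The 18×12 boundary matrix has rank 12 and Smith normal form diag(1,1,1,1,1,1,1,1,1,1,1,2).

Now H_k = ker ∂_k / im ∂_{k+1}, so:

  H_1: rank ker ∂_1 − rank ∂_2 = (18 − 6) − 12 = 0, and ∂_2 has invariant factor 2 > 1, so H_1 ≅ Z/2Z.

(K is a triangulation of the real projective plane RP^2.)

H_1 = Z/2Z.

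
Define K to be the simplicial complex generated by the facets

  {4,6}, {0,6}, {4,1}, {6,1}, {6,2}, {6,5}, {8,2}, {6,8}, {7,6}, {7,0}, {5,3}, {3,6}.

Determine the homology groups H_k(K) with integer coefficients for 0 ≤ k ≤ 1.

H_0 ≅ Z,  H_1 ≅ Z^4.

Order the vertices as 0 < 1 < 2 < 3 < 4 < 5 < 6 < 7 < 8. Listing each simplex with vertices in this order, K has dimension 1 with simplices:

  0-simplices (9): [0], [1], [2], [3], [4], [5], [6], [7], [8]
  1-simplices (12): [0,6], [0,7], [1,4], [1,6], [2,6], [2,8], [3,5], [3,6], [4,6], [5,6], [6,7], [6,8]

giving chain groups C_0 ≅ Z^9, C_1 ≅ Z^12.

∂_1: C_1 → C_0 sends each edge [p,q] (with p < q) to q − p.
This gives a 9×12 integer matrix of rank 8; reducing to Smith normal form yields diagonal entries (1,1,1,1,1,1,1,1).

Computing H_k = (kernel of ∂_k) / (image of ∂_{k+1}):

  H_0: rank C_0 − rank ∂_1 = 9 − 8 = 1, and the invariant factors of ∂_1 are all 1, so H_0 = Z.
  H_1: rank ker ∂_1 − rank ∂_2 = (12 − 8) − 0 = 4, and there is no ∂_2, so H_1 = Z^4.

As a check, the Euler characteristic is 9 − 12 = -3, which agrees with 1 − 4 = -3.
(K is a triangulation of a wedge of 4 circles.)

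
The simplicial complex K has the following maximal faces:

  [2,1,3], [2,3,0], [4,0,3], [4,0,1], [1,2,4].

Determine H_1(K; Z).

H_1 = Z.

Take the total order 0 < 1 < 2 < 3 < 4 on the vertex set. Then K (dimension 2) consists of the simplices:

  0-simplices (5): [0], [1], [2], [3], [4]
  1-simplices (10): [0,1], [0,2], [0,3], [0,4], [1,2], [1,3], [1,4], [2,3], [2,4], [3,4]
  2-simplices (5): [0,1,4], [0,2,3], [0,3,4], [1,2,3], [1,2,4]

Hence C_0 ≅ Z^5, C_1 ≅ Z^10, C_2 ≅ Z^5.

∂_1: C_1 → C_0 sends each edge [p,q] (with p < q) to q − p. For instance
  ∂[0,1] = [1] − [0].
This gives a 5×10 integer matrix of rank 4; reducing to Smith normal form yields diagonal entries (1,1,1,1).

∂_2: C_2 → C_1 maps a triangle to the signed sum of its edges. For instance
  ∂[1,2,3] = [2,3] − [1,3] + [1,2],
  ∂[1,2,4] = [2,4] − [1,4] + [1,2].
As a 10×5 matrix over Z this has rank 5, with invariant factors (1,1,1,1,1).

Reading off H_k = ker ∂_k / im ∂_{k+1}:

  H_1: rank ker ∂_1 − rank ∂_2 = (10 − 4) − 5 = 1, and the invariant factors of ∂_2 are all 1, so H_1 = Z.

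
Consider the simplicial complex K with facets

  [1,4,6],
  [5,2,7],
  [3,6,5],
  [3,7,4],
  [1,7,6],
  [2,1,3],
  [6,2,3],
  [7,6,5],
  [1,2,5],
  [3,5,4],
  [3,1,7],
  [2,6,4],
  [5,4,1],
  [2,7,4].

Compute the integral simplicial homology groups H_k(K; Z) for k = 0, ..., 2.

Take the total order 1 < 2 < 3 < 4 < 5 < 6 < 7 on the vertex set. Then K (dimension 2) consists of the simplices:

  0-simplices (7): [1], [2], [3], [4], [5], [6], [7]
  1-simplices (21): [1,2], [1,3], [1,4], [1,5], [1,6], [1,7], [2,3], [2,4], [2,5], [2,6], [2,7], [3,4], [3,5], [3,6], [3,7], [4,5], [4,6], [4,7], [5,6], [5,7], [6,7]
  2-simplices (14): [1,2,3], [1,2,5], [1,3,7], [1,4,5], [1,4,6], [1,6,7], [2,3,6], [2,4,6], [2,4,7], [2,5,7], [3,4,5], [3,4,7], [3,5,6], [5,6,7]

giving chain groups C_0 ≅ Z^7, C_1 ≅ Z^21, C_2 ≅ Z^14.

Boundary ∂_1: C_1 → C_0 sends each edge [p,q] (with p < q) to q − p. For instance
  ∂[4,6] = [6] − [4].
This gives a 7×21 integer matrix of rank 6; reducing to Smith normal form yields diagonal entries (1,1,1,1,1,1).

∂_2: C_2 → C_1 acts by ∂[p,q,r] = [q,r] − [p,r] + [p,q]. For instance
  ∂[1,2,5] = [2,5] − [1,5] + [1,2],
  ∂[1,3,7] = [3,7] − [1,7] + [1,3].
The 21×14 boundary matrix has rank 13 and Smith normal form diag(1,1,1,1,1,1,1,1,1,1,1,1,1).

From H_k ≅ ker(∂_k) / im(∂_{k+1}) we obtain:

  H_0: rank C_0 − rank ∂_1 = 7 − 6 = 1, and the invariant factors of ∂_1 are all 1, so H_0 = Z.
  H_1: rank ker ∂_1 − rank ∂_2 = (21 − 6) − 13 = 2, and the invariant factors of ∂_2 are all 1, so H_1 = Z^2.
  H_2: rank ker ∂_2 − rank ∂_3 = (14 − 13) − 0 = 1, and there is no ∂_3, so H_2 = Z.

H_0 ≅ Z,  H_1 ≅ Z^2,  H_2 ≅ Z.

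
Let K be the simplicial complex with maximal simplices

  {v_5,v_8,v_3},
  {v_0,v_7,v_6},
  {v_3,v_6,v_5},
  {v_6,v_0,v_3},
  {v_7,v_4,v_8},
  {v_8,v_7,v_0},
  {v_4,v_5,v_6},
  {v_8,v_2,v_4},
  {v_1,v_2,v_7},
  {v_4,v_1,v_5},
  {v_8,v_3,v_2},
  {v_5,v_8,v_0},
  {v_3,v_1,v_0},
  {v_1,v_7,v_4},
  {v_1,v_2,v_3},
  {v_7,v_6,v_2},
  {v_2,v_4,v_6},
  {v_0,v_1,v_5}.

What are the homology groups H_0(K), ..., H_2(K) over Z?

H_0 = Z,  H_1 = Z ⊕ Z/2Z,  H_2 = 0.

Take the total order v_0 < v_1 < v_2 < v_3 < v_4 < v_5 < v_6 < v_7 < v_8 on the vertex set. Then K (dimension 2) consists of the simplices:

  0-simplices (9): [v_0], [v_1], [v_2], [v_3], [v_4], [v_5], [v_6], [v_7], [v_8]
  1-simplices (27): (27 of them)
  2-simplices (18): (18 of them)

Hence C_0 ≅ Z^9, C_1 ≅ Z^27, C_2 ≅ Z^18.

∂_1: C_1 → C_0 is given by ∂[p,q] = [q] − [p]. For instance
  ∂[v_1,v_4] = [v_4] − [v_1].
The resulting 9×27 matrix has rank 8, and its Smith normal form has invariant factors (1,1,1,1,1,1,1,1).

∂_2: C_2 → C_1 acts by ∂[p,q,r] = [q,r] − [p,r] + [p,q]. For instance
  ∂[v_2,v_6,v_7] = [v_6,v_7] − [v_2,v_7] + [v_2,v_6],
  ∂[v_1,v_4,v_5] = [v_4,v_5] − [v_1,v_5] + [v_1,v_4].
This gives a 27×18 integer matrix of rank 18; reducing to Smith normal form yields diagonal entries (1,1,1,1,1,1,1,1,1,1,1,1,1,1,1,1,1,2).

Reading off H_k = ker ∂_k / im ∂_{k+1}:

  H_0: rank C_0 − rank ∂_1 = 9 − 8 = 1, and the invariant factors of ∂_1 are all 1, so H_0 = Z.
  H_1: rank ker ∂_1 − rank ∂_2 = (27 − 8) − 18 = 1, and ∂_2 has invariant factor 2 > 1, so H_1 = Z ⊕ Z/2Z.
  H_2: rank ker ∂_2 − rank ∂_3 = (18 − 18) − 0 = 0, and there is no ∂_3, so H_2 = 0.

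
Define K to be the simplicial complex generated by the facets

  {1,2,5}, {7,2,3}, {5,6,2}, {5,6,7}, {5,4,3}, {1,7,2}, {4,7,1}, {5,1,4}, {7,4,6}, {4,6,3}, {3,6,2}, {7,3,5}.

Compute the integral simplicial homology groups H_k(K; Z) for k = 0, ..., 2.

We work with the vertex ordering 1 < 2 < 3 < 4 < 5 < 6 < 7. The simplices of K, each written with vertices in increasing order, are:

  0-simplices (7): [1], [2], [3], [4], [5], [6], [7]
  1-simplices (18): [1,2], [1,4], [1,5], [1,7], [2,3], [2,5], [2,6], [2,7], [3,4], [3,5], [3,6], [3,7], [4,5], [4,6], [4,7], [5,6], [5,7], [6,7]
  2-simplices (12): [1,2,5], [1,2,7], [1,4,5], [1,4,7], [2,3,6], [2,3,7], [2,5,6], [3,4,5], [3,4,6], [3,5,7], [4,6,7], [5,6,7]

so the chain groups are C_0 ≅ Z^7, C_1 ≅ Z^18, C_2 ≅ Z^12.

∂_1: C_1 → C_0 sends each edge [p,q] (with p < q) to q − p.
The resulting 7×18 matrix has rank 6, and its Smith normal form has invariant factors (1,1,1,1,1,1).

The boundary map ∂_2: C_2 → C_1 acts by ∂[p,q,r] = [q,r] − [p,r] + [p,q]. For instance
  ∂[1,4,7] = [4,7] − [1,7] + [1,4],
  ∂[1,2,5] = [2,5] − [1,5] + [1,2].
The resulting 18×12 matrix has rank 12, and its Smith normal form has invariant factors (1,1,1,1,1,1,1,1,1,1,1,2).

Now H_k = ker ∂_k / im ∂_{k+1}, so:

  H_0: rank C_0 − rank ∂_1 = 7 − 6 = 1, and the invariant factors of ∂_1 are all 1, so H_0 ≅ Z.
  H_1: rank ker ∂_1 − rank ∂_2 = (18 − 6) − 12 = 0, and ∂_2 has invariant factor 2 > 1, so H_1 ≅ Z_2.
  H_2: rank ker ∂_2 − rank ∂_3 = (12 − 12) − 0 = 0, and there is no ∂_3, so H_2 ≅ 0.

(K is a triangulation of the real projective plane RP^2.)

H_0 = Z,  H_1 = Z_2,  H_2 = 0.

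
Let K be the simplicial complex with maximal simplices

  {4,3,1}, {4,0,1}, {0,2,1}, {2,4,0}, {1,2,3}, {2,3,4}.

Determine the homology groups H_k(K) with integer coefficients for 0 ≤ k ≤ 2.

H_0 = Z,  H_1 = 0,  H_2 = Z.

Take the total order 0 < 1 < 2 < 3 < 4 on the vertex set. Then K (dimension 2) consists of the simplices:

  0-simplices (5): [0], [1], [2], [3], [4]
  1-simplices (9): [0,1], [0,2], [0,4], [1,2], [1,3], [1,4], [2,3], [2,4], [3,4]
  2-simplices (6): [0,1,2], [0,1,4], [0,2,4], [1,2,3], [1,3,4], [2,3,4]

so the chain groups are C_0 ≅ Z^5, C_1 ≅ Z^9, C_2 ≅ Z^6.

The boundary map ∂_1: C_1 → C_0 is given by ∂[p,q] = [q] − [p]. For instance
  ∂[1,4] = [4] − [1].
The 5×9 boundary matrix has rank 4 and Smith normal form diag(1,1,1,1).

Boundary ∂_2: C_2 → C_1 maps a triangle to the signed sum of its edges. For instance
  ∂[1,3,4] = [3,4] − [1,4] + [1,3],
  ∂[2,3,4] = [3,4] − [2,4] + [2,3].
This gives a 9×6 integer matrix of rank 5; reducing to Smith normal form yields diagonal entries (1,1,1,1,1).

From H_k ≅ ker(∂_k) / im(∂_{k+1}) we obtain:

  H_0: rank C_0 − rank ∂_1 = 5 − 4 = 1, and the invariant factors of ∂_1 are all 1, so H_0 ≅ Z.
  H_1: rank ker ∂_1 − rank ∂_2 = (9 − 4) − 5 = 0, and the invariant factors of ∂_2 are all 1, so H_1 ≅ 0.
  H_2: rank ker ∂_2 − rank ∂_3 = (6 − 5) − 0 = 1, and there is no ∂_3, so H_2 ≅ Z.

(K is a triangulation of the 2-sphere S^2.)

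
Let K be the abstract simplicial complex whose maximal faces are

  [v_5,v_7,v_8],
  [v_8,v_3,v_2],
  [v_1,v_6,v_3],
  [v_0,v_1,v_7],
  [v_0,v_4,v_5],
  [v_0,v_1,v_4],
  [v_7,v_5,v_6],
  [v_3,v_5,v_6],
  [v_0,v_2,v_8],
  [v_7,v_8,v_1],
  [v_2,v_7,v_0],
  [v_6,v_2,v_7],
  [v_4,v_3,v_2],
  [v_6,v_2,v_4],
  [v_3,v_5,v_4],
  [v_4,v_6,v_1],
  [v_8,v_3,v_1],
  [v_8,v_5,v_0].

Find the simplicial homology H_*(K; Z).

H_0 ≅ Z,  H_1 ≅ Z ⊕ Z/2,  H_2 = 0.

We work with the vertex ordering v_0 < v_1 < v_2 < v_3 < v_4 < v_5 < v_6 < v_7 < v_8. The simplices of K, each written with vertices in increasing order, are:

  0-simplices (9): [v_0], [v_1], [v_2], [v_3], [v_4], [v_5], [v_6], [v_7], [v_8]
  1-simplices (27): (27 of them)
  2-simplices (18): (18 of them)

giving chain groups C_0 ≅ Z^9, C_1 ≅ Z^27, C_2 ≅ Z^18.

The boundary map ∂_1: C_1 → C_0 maps an edge to its endpoints' difference, ∂[p,q] = q − p.
This gives a 9×27 integer matrix of rank 8; reducing to Smith normal form yields diagonal entries (1,1,1,1,1,1,1,1).

∂_2: C_2 → C_1 sends each 2-simplex [p,q,r] to [q,r] − [p,r] + [p,q]. For instance
  ∂[v_0,v_1,v_7] = [v_1,v_7] − [v_0,v_7] + [v_0,v_1],
  ∂[v_1,v_3,v_8] = [v_3,v_8] − [v_1,v_8] + [v_1,v_3].
This gives a 27×18 integer matrix of rank 18; reducing to Smith normal form yields diagonal entries (1,1,1,1,1,1,1,1,1,1,1,1,1,1,1,1,1,2).

Reading off H_k = ker ∂_k / im ∂_{k+1}:

  H_0: rank C_0 − rank ∂_1 = 9 − 8 = 1, and the invariant factors of ∂_1 are all 1, so H_0 ≅ Z.
  H_1: rank ker ∂_1 − rank ∂_2 = (27 − 8) − 18 = 1, and ∂_2 has invariant factor 2 > 1, so H_1 ≅ Z ⊕ Z/2.
  H_2: rank ker ∂_2 − rank ∂_3 = (18 − 18) − 0 = 0, and there is no ∂_3, so H_2 ≅ 0.

As a check, the Euler characteristic is 9 − 27 + 18 = 0, which agrees with 1 − 1 + 0 = 0.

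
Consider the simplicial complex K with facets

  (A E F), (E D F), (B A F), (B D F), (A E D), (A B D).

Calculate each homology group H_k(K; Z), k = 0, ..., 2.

H_0 = Z,  H_1 = 0,  H_2 = Z.

Order the vertices as A < B < D < E < F. Listing each simplex with vertices in this order, K has dimension 2 with simplices:

  0-simplices (5): A, B, D, E, F
  1-simplices (9): AB, AD, AE, AF, BD, BF, DE, DF, EF
  2-simplices (6): ABD, ABF, ADE, AEF, BDF, DEF

so the chain groups are C_0 ≅ Z^5, C_1 ≅ Z^9, C_2 ≅ Z^6.

The boundary map ∂_1: C_1 → C_0 is given by ∂[p,q] = [q] − [p].
As a 5×9 matrix over Z this has rank 4, with invariant factors (1,1,1,1).

Boundary ∂_2: C_2 → C_1 maps a triangle to the signed sum of its edges. For instance
  ∂BDF = DF − BF + BD,
  ∂DEF = EF − DF + DE.
The resulting 9×6 matrix has rank 5, and its Smith normal form has invariant factors (1,1,1,1,1).

Computing H_k = (kernel of ∂_k) / (image of ∂_{k+1}):

  H_0: rank C_0 − rank ∂_1 = 5 − 4 = 1, and the invariant factors of ∂_1 are all 1, so H_0 = Z.
  H_1: rank ker ∂_1 − rank ∂_2 = (9 − 4) − 5 = 0, and the invariant factors of ∂_2 are all 1, so H_1 = 0.
  H_2: rank ker ∂_2 − rank ∂_3 = (6 − 5) − 0 = 1, and there is no ∂_3, so H_2 = Z.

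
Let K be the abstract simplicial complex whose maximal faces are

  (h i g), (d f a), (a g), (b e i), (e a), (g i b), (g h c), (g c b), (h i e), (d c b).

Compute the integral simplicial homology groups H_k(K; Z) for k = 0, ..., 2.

H_0 = Z,  H_1 = Z^2,  H_2 = 0.

K has 9 vertices, 18 edges, 8 triangles.
rank ∂_0 = 0, rank ∂_1 = 8 ⇒ b_0 = 9 − 0 − 8 = 1; all invariant factors of ∂_1 are 1 so no torsion. So H_0 ≅ Z.
rank ∂_1 = 8, rank ∂_2 = 8 ⇒ b_1 = 18 − 8 − 8 = 2; all invariant factors of ∂_2 are 1 so no torsion. So H_1 ≅ Z^2.
rank ∂_2 = 8, rank ∂_3 = 0 ⇒ b_2 = 8 − 8 − 0 = 0. So H_2 ≅ 0.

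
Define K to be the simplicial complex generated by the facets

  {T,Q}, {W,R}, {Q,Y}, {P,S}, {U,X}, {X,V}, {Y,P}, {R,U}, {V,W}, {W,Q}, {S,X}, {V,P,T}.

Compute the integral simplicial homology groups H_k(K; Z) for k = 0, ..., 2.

H_0 ≅ Z,  H_1 ≅ Z^4,  H_2 = 0.

Order the vertices as P < Q < R < S < T < U < V < W < X < Y. Listing each simplex with vertices in this order, K has dimension 2 with simplices:

  0-simplices (10): P, Q, R, S, T, U, V, W, X, Y
  1-simplices (14): PS, PT, PV, PY, QT, QW, QY, RU, RW, SX, TV, UX, VW, VX
  2-simplices (1): PTV

Hence C_0 ≅ Z^10, C_1 ≅ Z^14, C_2 ≅ Z^1.

Boundary ∂_1: C_1 → C_0 sends each edge [p,q] (with p < q) to q − p. For instance
  ∂SX = X − S.
The 10×14 boundary matrix has rank 9 and Smith normal form diag(1,1,1,1,1,1,1,1,1).

∂_2: C_2 → C_1 maps a triangle to the signed sum of its edges. For instance
  ∂PTV = TV − PV + PT.
The 14×1 boundary matrix has rank 1 and Smith normal form diag(1).

From H_k ≅ ker(∂_k) / im(∂_{k+1}) we obtain:

  H_0: rank C_0 − rank ∂_1 = 10 − 9 = 1, and the invariant factors of ∂_1 are all 1, so H_0 ≅ Z.
  H_1: rank ker ∂_1 − rank ∂_2 = (14 − 9) − 1 = 4, and the invariant factors of ∂_2 are all 1, so H_1 ≅ Z^4.
  H_2: rank ker ∂_2 − rank ∂_3 = (1 − 1) − 0 = 0, and there is no ∂_3, so H_2 ≅ 0.

As a check, the Euler characteristic is 10 − 14 + 1 = -3, which agrees with 1 − 4 + 0 = -3.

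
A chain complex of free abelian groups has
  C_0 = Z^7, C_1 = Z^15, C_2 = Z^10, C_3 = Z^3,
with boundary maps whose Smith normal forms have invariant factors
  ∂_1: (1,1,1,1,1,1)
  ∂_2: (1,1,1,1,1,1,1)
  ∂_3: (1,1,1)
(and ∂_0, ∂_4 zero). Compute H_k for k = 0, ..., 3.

H_0 ≅ Z,  H_1 ≅ Z^2,  H_2 = 0,  H_3 = 0.

H_0: b_0 = 7 − 0 − 6 = 1; torsion from ∂_1 factors > 1: none. So H_0 ≅ Z.
H_1: b_1 = 15 − 6 − 7 = 2; torsion from ∂_2 factors > 1: none. So H_1 ≅ Z^2.
H_2: b_2 = 10 − 7 − 3 = 0; torsion from ∂_3 factors > 1: none. So H_2 ≅ 0.
H_3: b_3 = 3 − 3 − 0 = 0; torsion from ∂_4 factors > 1: none. So H_3 ≅ 0.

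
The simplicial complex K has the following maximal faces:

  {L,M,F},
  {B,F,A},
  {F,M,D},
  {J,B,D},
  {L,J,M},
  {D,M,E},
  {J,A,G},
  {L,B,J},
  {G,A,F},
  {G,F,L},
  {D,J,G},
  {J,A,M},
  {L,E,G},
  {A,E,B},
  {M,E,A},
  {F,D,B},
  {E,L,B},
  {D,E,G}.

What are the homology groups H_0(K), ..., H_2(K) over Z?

Order the vertices as A < B < D < E < F < G < J < L < M. Listing each simplex with vertices in this order, K has dimension 2 with simplices:

  0-simplices (9): A, B, D, E, F, G, J, L, M
  1-simplices (27): AB, AE, AF, AG, AJ, AM, BD, BE, BF, BJ, BL, DE, DF, DG, DJ, DM, EG, EL, EM, FG, FL, FM, GJ, GL, JL, JM, LM
  2-simplices (18): ABE, ABF, AEM, AFG, AGJ, AJM, BDF, BDJ, BEL, BJL, DEG, DEM, DFM, DGJ, EGL, FGL, FLM, JLM

Hence C_0 ≅ Z^9, C_1 ≅ Z^27, C_2 ≅ Z^18.

∂_1: C_1 → C_0 maps an edge to its endpoints' difference, ∂[p,q] = q − p. For instance
  ∂DM = M − D.
The resulting 9×27 matrix has rank 8, and its Smith normal form has invariant factors (1,1,1,1,1,1,1,1).

∂_2: C_2 → C_1 acts by ∂[p,q,r] = [q,r] − [p,r] + [p,q]. For instance
  ∂BDJ = DJ − BJ + BD,
  ∂FLM = LM − FM + FL.
The 27×18 boundary matrix has rank 17 and Smith normal form diag(1,1,1,1,1,1,1,1,1,1,1,1,1,1,1,1,1).

From H_k ≅ ker(∂_k) / im(∂_{k+1}) we obtain:

  H_0: rank C_0 − rank ∂_1 = 9 − 8 = 1, and the invariant factors of ∂_1 are all 1, so H_0 = Z.
  H_1: rank ker ∂_1 − rank ∂_2 = (27 − 8) − 17 = 2, and the invariant factors of ∂_2 are all 1, so H_1 = Z^2.
  H_2: rank ker ∂_2 − rank ∂_3 = (18 − 17) − 0 = 1, and there is no ∂_3, so H_2 = Z.

H_0 = Z,  H_1 = Z^2,  H_2 = Z.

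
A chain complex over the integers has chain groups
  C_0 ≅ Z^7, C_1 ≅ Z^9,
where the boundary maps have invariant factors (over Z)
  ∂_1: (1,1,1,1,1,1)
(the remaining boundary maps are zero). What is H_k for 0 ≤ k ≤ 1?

H_0 = Z,  H_1 = Z^3.

H_0: b_0 = 7 − 0 − 6 = 1; torsion from ∂_1 factors > 1: none. So H_0 = Z.
H_1: b_1 = 9 − 6 − 0 = 3; torsion from ∂_2 factors > 1: none. So H_1 = Z^3.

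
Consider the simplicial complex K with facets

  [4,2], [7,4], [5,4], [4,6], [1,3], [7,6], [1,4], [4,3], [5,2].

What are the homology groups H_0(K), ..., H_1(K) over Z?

Order the vertices as 1 < 2 < 3 < 4 < 5 < 6 < 7. Listing each simplex with vertices in this order, K has dimension 1 with simplices:

  0-simplices (7): [1], [2], [3], [4], [5], [6], [7]
  1-simplices (9): [1,3], [1,4], [2,4], [2,5], [3,4], [4,5], [4,6], [4,7], [6,7]

giving chain groups C_0 ≅ Z^7, C_1 ≅ Z^9.

Boundary ∂_1: C_1 → C_0 sends each edge [p,q] (with p < q) to q − p.
This gives a 7×9 integer matrix of rank 6; reducing to Smith normal form yields diagonal entries (1,1,1,1,1,1).

From H_k ≅ ker(∂_k) / im(∂_{k+1}) we obtain:

  H_0: rank C_0 − rank ∂_1 = 7 − 6 = 1, and the invariant factors of ∂_1 are all 1, so H_0 ≅ Z.
  H_1: rank ker ∂_1 − rank ∂_2 = (9 − 6) − 0 = 3, and there is no ∂_2, so H_1 ≅ Z^3.

H_0 ≅ Z,  H_1 ≅ Z^3.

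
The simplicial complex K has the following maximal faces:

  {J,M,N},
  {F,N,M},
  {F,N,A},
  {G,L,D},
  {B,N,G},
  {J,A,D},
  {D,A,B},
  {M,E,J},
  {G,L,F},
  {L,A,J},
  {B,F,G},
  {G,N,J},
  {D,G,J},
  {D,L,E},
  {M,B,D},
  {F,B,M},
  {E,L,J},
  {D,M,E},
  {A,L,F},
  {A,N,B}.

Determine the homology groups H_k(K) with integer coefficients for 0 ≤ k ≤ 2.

K has 10 vertices, 30 edges, 20 triangles.
rank ∂_0 = 0, rank ∂_1 = 9 ⇒ b_0 = 10 − 0 − 9 = 1; all invariant factors of ∂_1 are 1 so no torsion. So H_0 = Z.
rank ∂_1 = 9, rank ∂_2 = 20 ⇒ b_1 = 30 − 9 − 20 = 1; ∂_2 has invariant factor(s) [2] giving torsion. So H_1 = Z ⊕ Z/2Z.
rank ∂_2 = 20, rank ∂_3 = 0 ⇒ b_2 = 20 − 20 − 0 = 0. So H_2 = 0.

H_0 = Z,  H_1 = Z ⊕ Z/2Z,  H_2 = 0.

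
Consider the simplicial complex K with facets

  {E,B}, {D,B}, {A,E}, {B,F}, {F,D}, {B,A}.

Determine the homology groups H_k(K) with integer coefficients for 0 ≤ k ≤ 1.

H_0 ≅ Z,  H_1 ≅ Z^2.

We work with the vertex ordering A < B < D < E < F. The simplices of K, each written with vertices in increasing order, are:

  0-simplices (5): A, B, D, E, F
  1-simplices (6): AB, AE, BD, BE, BF, DF

so the chain groups are C_0 ≅ Z^5, C_1 ≅ Z^6.

Boundary ∂_1: C_1 → C_0 maps an edge to its endpoints' difference, ∂[p,q] = q − p. For instance
  ∂AB = B − A.
As a 5×6 matrix over Z this has rank 4, with invariant factors (1,1,1,1).

Computing H_k = (kernel of ∂_k) / (image of ∂_{k+1}):

  H_0: rank C_0 − rank ∂_1 = 5 − 4 = 1, and the invariant factors of ∂_1 are all 1, so H_0 ≅ Z.
  H_1: rank ker ∂_1 − rank ∂_2 = (6 − 4) − 0 = 2, and there is no ∂_2, so H_1 ≅ Z^2.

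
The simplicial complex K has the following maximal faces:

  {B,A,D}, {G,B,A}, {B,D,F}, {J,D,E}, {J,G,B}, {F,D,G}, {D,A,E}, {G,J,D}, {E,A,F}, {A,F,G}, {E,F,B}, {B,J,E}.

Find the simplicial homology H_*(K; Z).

H_0 ≅ Z,  H_1 ≅ Z/2,  H_2 = 0.

Take the total order A < B < D < E < F < G < J on the vertex set. Then K (dimension 2) consists of the simplices:

  0-simplices (7): A, B, D, E, F, G, J
  1-simplices (18): AB, AD, AE, AF, AG, BD, BE, BF, BG, BJ, DE, DF, DG, DJ, EF, EJ, FG, GJ
  2-simplices (12): ABD, ABG, ADE, AEF, AFG, BDF, BEF, BEJ, BGJ, DEJ, DFG, DGJ

giving chain groups C_0 ≅ Z^7, C_1 ≅ Z^18, C_2 ≅ Z^12.

Boundary ∂_1: C_1 → C_0 sends each edge [p,q] (with p < q) to q − p.
This gives a 7×18 integer matrix of rank 6; reducing to Smith normal form yields diagonal entries (1,1,1,1,1,1).

Boundary ∂_2: C_2 → C_1 sends each 2-simplex [p,q,r] to [q,r] − [p,r] + [p,q]. For instance
  ∂DFG = FG − DG + DF,
  ∂AFG = FG − AG + AF.
The resulting 18×12 matrix has rank 12, and its Smith normal form has invariant factors (1,1,1,1,1,1,1,1,1,1,1,2).

Now H_k = ker ∂_k / im ∂_{k+1}, so:

  H_0: rank C_0 − rank ∂_1 = 7 − 6 = 1, and the invariant factors of ∂_1 are all 1, so H_0 ≅ Z.
  H_1: rank ker ∂_1 − rank ∂_2 = (18 − 6) − 12 = 0, and ∂_2 has invariant factor 2 > 1, so H_1 ≅ Z/2.
  H_2: rank ker ∂_2 − rank ∂_3 = (12 − 12) − 0 = 0, and there is no ∂_3, so H_2 ≅ 0.

(K is a triangulation of the real projective plane RP^2.)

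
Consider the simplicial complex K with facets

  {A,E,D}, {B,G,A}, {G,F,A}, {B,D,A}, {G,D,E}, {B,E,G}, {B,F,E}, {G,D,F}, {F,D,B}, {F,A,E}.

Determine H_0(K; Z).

H_0 ≅ Z.

We work with the vertex ordering A < B < D < E < F < G. The simplices of K, each written with vertices in increasing order, are:

  0-simplices (6): A, B, D, E, F, G
  1-simplices (15): AB, AD, AE, AF, AG, BD, BE, BF, BG, DE, DF, DG, EF, EG, FG
  2-simplices (10): ABD, ABG, ADE, AEF, AFG, BDF, BEF, BEG, DEG, DFG

giving chain groups C_0 ≅ Z^6, C_1 ≅ Z^15, C_2 ≅ Z^10.

∂_1: C_1 → C_0 maps an edge to its endpoints' difference, ∂[p,q] = q − p. For instance
  ∂AB = B − A.
The 6×15 boundary matrix has rank 5 and Smith normal form diag(1,1,1,1,1).

The boundary map ∂_2: C_2 → C_1 acts by ∂[p,q,r] = [q,r] − [p,r] + [p,q]. For instance
  ∂AFG = FG − AG + AF,
  ∂ABD = BD − AD + AB.
As a 15×10 matrix over Z this has rank 10, with invariant factors (1,1,1,1,1,1,1,1,1,2).

From H_k ≅ ker(∂_k) / im(∂_{k+1}) we obtain:

  H_0: rank C_0 − rank ∂_1 = 6 − 5 = 1, and the invariant factors of ∂_1 are all 1, so H_0 = Z.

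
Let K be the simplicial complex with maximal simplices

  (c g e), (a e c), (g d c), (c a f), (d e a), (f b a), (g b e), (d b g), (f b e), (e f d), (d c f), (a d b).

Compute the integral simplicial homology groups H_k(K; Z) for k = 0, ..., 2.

Take the total order a < b < c < d < e < f < g on the vertex set. Then K (dimension 2) consists of the simplices:

  0-simplices (7): a, b, c, d, e, f, g
  1-simplices (18): ab, ac, ad, ae, af, bd, be, bf, bg, cd, ce, cf, cg, de, df, dg, ef, eg
  2-simplices (12): abd, abf, ace, acf, ade, bdg, bef, beg, cdf, cdg, ceg, def

so the chain groups are C_0 ≅ Z^7, C_1 ≅ Z^18, C_2 ≅ Z^12.

Boundary ∂_1: C_1 → C_0 is given by ∂[p,q] = [q] − [p]. For instance
  ∂de = e − d.
This gives a 7×18 integer matrix of rank 6; reducing to Smith normal form yields diagonal entries (1,1,1,1,1,1).

Boundary ∂_2: C_2 → C_1 maps a triangle to the signed sum of its edges. For instance
  ∂acf = cf − af + ac,
  ∂ace = ce − ae + ac.
As a 18×12 matrix over Z this has rank 12, with invariant factors (1,1,1,1,1,1,1,1,1,1,1,2).

From H_k ≅ ker(∂_k) / im(∂_{k+1}) we obtain:

  H_0: rank C_0 − rank ∂_1 = 7 − 6 = 1, and the invariant factors of ∂_1 are all 1, so H_0 = Z.
  H_1: rank ker ∂_1 − rank ∂_2 = (18 − 6) − 12 = 0, and ∂_2 has invariant factor 2 > 1, so H_1 = Z/2.
  H_2: rank ker ∂_2 − rank ∂_3 = (12 − 12) − 0 = 0, and there is no ∂_3, so H_2 = 0.

As a check, the Euler characteristic is 7 − 18 + 12 = 1, which agrees with 1 − 0 + 0 = 1.
(K is a triangulation of the real projective plane RP^2.)

H_0 ≅ Z,  H_1 ≅ Z/2,  H_2 = 0.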